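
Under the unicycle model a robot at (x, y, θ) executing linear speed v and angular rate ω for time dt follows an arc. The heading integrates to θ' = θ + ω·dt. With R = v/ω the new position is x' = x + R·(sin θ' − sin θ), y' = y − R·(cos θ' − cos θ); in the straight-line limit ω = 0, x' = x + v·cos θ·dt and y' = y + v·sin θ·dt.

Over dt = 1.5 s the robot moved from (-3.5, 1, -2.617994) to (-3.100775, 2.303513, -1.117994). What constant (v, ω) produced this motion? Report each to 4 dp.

v = -1.0000, ω = 1.0000

Δθ = -1.117994 − -2.617994 = 1.500000
ω = Δθ/dt = 1.500000/1.5 = 1.0000
R = −Δy/(cos θ' − cos θ) = -1.0000
v = R·ω = -1.0000·1.0000 = -1.0000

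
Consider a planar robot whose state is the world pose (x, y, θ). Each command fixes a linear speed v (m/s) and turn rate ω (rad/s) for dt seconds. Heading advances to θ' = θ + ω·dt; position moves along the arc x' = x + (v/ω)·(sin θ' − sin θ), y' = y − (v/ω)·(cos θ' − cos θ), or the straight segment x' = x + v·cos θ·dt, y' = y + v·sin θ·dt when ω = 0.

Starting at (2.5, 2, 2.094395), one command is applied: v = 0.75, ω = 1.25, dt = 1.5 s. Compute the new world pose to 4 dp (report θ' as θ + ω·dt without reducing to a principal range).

(1.5385, 2.1059, 3.9694)

θ' = 2.0944 + 1.25·1.5 = 3.9694
R = v/ω = 0.75/1.25 = 0.6000
x' = 2.5 + 0.6000·(sin 3.9694 − sin 2.0944) = 1.5385
y' = 2 − 0.6000·(cos 3.9694 − cos 2.0944) = 2.1059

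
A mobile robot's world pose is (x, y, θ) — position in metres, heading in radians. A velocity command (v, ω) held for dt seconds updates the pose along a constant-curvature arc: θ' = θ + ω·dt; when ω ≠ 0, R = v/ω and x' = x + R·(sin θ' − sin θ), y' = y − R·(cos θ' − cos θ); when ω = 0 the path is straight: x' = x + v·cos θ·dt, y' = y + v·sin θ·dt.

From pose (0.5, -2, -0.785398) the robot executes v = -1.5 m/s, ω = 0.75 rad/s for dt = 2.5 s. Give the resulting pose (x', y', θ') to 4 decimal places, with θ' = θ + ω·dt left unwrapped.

θ' = -0.7854 + 0.75·2.5 = 1.0896
R = v/ω = -1.5/0.75 = -2.0000
x' = 0.5 + -2.0000·(sin 1.0896 − sin -0.7854) = -2.6871
y' = -2 − -2.0000·(cos 1.0896 − cos -0.7854) = -2.4885

(-2.6871, -2.4885, 1.0896)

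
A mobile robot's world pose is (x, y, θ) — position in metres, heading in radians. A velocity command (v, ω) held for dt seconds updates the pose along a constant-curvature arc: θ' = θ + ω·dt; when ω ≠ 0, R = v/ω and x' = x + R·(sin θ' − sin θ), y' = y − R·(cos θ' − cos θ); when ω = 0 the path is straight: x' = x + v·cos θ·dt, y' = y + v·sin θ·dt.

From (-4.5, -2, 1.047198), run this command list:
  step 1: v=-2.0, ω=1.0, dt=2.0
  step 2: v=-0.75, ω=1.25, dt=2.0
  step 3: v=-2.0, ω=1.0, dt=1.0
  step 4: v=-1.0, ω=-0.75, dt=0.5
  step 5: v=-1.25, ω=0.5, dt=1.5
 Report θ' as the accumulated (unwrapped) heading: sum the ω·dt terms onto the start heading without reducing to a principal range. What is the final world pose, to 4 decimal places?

(-6.6252, -4.0166, 6.9222)

step 1: θ'=3.0472 (R=-2.0000) → pose (-2.9565, -4.9911, 3.0472)
step 2: θ'=5.5472 (R=-0.6000) → pose (-2.4971, -3.9491, 5.5472)
step 3: θ'=6.5472 (R=-2.0000) → pose (-4.3617, -3.5007, 6.5472)
step 4: θ'=6.1722 (R=1.3333) → pose (-4.8573, -3.5387, 6.1722)
step 5: θ'=6.9222 (R=-2.5000) → pose (-6.6252, -4.0166, 6.9222)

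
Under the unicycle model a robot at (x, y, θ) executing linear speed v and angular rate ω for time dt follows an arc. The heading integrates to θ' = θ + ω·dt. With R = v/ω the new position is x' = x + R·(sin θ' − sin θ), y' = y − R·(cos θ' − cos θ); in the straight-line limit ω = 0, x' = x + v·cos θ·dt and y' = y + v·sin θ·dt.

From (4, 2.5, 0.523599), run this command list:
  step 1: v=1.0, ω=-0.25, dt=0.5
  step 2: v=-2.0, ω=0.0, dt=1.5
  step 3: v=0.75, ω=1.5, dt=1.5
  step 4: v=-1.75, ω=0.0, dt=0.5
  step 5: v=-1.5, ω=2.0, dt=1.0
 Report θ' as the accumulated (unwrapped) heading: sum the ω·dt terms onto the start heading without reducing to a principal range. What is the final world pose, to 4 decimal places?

step 1: θ'=0.3986 (R=-4.0000) → pose (4.4475, 2.7223, 0.3986)
step 2: θ'=0.3986 (straight) → pose (1.6827, 1.5579, 0.3986)
step 3: θ'=2.6486 (R=0.5000) → pose (1.7252, 2.4592, 2.6486)
step 4: θ'=2.6486 (straight) → pose (2.4960, 2.0451, 2.6486)
step 5: θ'=4.6486 (R=-0.7500) → pose (3.5995, 2.6580, 4.6486)

(3.5995, 2.6580, 4.6486)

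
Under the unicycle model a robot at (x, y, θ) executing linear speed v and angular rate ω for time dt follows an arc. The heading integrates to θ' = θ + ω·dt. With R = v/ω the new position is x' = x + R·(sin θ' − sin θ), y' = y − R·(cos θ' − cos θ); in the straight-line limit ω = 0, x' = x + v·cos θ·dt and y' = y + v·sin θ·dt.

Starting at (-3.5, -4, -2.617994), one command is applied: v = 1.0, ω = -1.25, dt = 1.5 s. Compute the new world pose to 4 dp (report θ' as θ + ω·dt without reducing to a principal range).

(-4.6808, -3.4813, -4.4930)

θ' = -2.6180 + -1.25·1.5 = -4.4930
R = v/ω = 1.0/-1.25 = -0.8000
x' = -3.5 + -0.8000·(sin -4.4930 − sin -2.6180) = -4.6808
y' = -4 − -0.8000·(cos -4.4930 − cos -2.6180) = -3.4813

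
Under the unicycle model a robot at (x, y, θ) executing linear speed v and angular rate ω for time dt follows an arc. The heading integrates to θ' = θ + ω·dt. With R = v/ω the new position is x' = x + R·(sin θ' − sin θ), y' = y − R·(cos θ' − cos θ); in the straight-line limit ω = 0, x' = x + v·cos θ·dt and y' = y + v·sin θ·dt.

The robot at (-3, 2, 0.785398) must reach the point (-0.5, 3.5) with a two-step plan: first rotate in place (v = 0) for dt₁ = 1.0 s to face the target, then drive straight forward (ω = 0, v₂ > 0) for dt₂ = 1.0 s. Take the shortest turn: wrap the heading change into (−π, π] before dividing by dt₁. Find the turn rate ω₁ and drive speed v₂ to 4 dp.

heading to target = atan2(3.5−2, -0.5−-3) = 0.5404
Δθ = wrap(0.5404 − 0.7854) = -0.2450; ω₁ = Δθ/dt₁ = -0.2450
distance = √((-0.5−-3)² + (3.5−2)²) = 2.9155; v₂ = distance/dt₂ = 2.9155

ω₁ = -0.2450, v₂ = 2.9155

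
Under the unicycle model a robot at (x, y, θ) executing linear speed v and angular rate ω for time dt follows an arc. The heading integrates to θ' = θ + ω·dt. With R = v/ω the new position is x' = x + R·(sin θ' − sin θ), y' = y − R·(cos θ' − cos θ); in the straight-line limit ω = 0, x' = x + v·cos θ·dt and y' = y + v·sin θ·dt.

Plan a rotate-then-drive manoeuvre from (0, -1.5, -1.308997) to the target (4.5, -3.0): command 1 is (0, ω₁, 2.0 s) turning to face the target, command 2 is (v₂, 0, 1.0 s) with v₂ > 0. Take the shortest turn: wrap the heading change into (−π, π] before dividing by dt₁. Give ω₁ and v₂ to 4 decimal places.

heading to target = atan2(-3−-1.5, 4.5−0) = -0.3218
Δθ = wrap(-0.3218 − -1.3090) = 0.9872; ω₁ = Δθ/dt₁ = 0.4936
distance = √((4.5−0)² + (-3−-1.5)²) = 4.7434; v₂ = distance/dt₂ = 4.7434

ω₁ = 0.4936, v₂ = 4.7434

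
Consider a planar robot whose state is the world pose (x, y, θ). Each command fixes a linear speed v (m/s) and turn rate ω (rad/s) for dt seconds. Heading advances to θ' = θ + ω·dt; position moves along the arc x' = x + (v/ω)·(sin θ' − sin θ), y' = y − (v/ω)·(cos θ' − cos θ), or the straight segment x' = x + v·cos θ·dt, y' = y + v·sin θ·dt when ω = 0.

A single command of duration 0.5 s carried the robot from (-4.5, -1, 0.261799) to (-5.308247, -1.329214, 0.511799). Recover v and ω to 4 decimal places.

v = -1.7500, ω = 0.5000

Δθ = 0.511799 − 0.261799 = 0.250000
ω = Δθ/dt = 0.250000/0.5 = 0.5000
R = Δx/(sin θ' − sin θ) = -3.5000
v = R·ω = -3.5000·0.5000 = -1.7500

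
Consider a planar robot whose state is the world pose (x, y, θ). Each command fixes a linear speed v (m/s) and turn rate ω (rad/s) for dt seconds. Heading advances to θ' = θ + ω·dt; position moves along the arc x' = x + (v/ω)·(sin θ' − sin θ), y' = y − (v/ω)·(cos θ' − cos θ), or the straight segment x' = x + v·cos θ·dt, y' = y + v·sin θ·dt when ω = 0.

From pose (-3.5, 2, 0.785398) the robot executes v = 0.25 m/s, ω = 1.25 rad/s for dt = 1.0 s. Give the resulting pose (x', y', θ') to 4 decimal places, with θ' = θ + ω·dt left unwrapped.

(-3.4626, 2.2310, 2.0354)

θ' = 0.7854 + 1.25·1.0 = 2.0354
R = v/ω = 0.25/1.25 = 0.2000
x' = -3.5 + 0.2000·(sin 2.0354 − sin 0.7854) = -3.4626
y' = 2 − 0.2000·(cos 2.0354 − cos 0.7854) = 2.2310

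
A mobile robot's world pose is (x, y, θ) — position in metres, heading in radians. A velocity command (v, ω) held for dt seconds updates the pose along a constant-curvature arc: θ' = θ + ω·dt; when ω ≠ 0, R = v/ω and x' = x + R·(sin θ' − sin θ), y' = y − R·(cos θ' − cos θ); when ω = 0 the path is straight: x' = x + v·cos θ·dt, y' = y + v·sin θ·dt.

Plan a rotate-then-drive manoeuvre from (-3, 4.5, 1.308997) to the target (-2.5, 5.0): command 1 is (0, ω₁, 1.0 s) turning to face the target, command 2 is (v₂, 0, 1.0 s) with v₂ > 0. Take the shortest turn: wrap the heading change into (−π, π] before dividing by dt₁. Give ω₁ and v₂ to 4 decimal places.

heading to target = atan2(5−4.5, -2.5−-3) = 0.7854
Δθ = wrap(0.7854 − 1.3090) = -0.5236; ω₁ = Δθ/dt₁ = -0.5236
distance = √((-2.5−-3)² + (5−4.5)²) = 0.7071; v₂ = distance/dt₂ = 0.7071

ω₁ = -0.5236, v₂ = 0.7071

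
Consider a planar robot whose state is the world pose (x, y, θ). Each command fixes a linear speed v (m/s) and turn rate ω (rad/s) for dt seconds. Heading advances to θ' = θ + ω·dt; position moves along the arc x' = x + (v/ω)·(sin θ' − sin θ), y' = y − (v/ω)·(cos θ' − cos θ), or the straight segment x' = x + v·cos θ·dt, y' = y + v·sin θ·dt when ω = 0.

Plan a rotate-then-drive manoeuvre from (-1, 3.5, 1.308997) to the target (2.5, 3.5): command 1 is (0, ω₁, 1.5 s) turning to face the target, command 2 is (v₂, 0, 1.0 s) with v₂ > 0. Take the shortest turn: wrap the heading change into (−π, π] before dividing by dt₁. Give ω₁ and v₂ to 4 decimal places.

ω₁ = -0.8727, v₂ = 3.5000

heading to target = atan2(3.5−3.5, 2.5−-1) = 0.0000
Δθ = wrap(0.0000 − 1.3090) = -1.3090; ω₁ = Δθ/dt₁ = -0.8727
distance = √((2.5−-1)² + (3.5−3.5)²) = 3.5000; v₂ = distance/dt₂ = 3.5000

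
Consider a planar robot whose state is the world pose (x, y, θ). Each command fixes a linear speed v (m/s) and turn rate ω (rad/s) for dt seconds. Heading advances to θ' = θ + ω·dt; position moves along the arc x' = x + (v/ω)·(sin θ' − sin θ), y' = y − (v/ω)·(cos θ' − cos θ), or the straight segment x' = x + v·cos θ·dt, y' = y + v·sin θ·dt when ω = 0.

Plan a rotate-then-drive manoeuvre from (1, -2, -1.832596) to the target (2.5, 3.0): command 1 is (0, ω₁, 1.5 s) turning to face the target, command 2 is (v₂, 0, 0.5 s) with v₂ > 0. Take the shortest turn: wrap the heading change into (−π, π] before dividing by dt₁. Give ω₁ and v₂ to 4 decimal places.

heading to target = atan2(3−-2, 2.5−1) = 1.2793
Δθ = wrap(1.2793 − -1.8326) = 3.1119; ω₁ = Δθ/dt₁ = 2.0746
distance = √((2.5−1)² + (3−-2)²) = 5.2202; v₂ = distance/dt₂ = 10.4403

ω₁ = 2.0746, v₂ = 10.4403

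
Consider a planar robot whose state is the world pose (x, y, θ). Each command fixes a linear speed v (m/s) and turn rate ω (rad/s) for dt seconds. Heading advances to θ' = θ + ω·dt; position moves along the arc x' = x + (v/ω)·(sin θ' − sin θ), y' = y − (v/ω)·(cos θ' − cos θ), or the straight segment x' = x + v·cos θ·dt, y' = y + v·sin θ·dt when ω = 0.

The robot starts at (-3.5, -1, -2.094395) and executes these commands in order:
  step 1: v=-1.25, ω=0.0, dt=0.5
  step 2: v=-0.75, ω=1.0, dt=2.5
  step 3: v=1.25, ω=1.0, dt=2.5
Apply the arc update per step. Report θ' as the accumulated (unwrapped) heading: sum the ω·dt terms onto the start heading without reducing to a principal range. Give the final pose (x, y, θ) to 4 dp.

(-4.3339, 2.9693, 2.9056)

step 1: θ'=-2.0944 (straight) → pose (-3.1875, -0.4587, -2.0944)
step 2: θ'=0.4056 (R=-0.7500) → pose (-4.1330, 0.6054, 0.4056)
step 3: θ'=2.9056 (R=1.2500) → pose (-4.3339, 2.9693, 2.9056)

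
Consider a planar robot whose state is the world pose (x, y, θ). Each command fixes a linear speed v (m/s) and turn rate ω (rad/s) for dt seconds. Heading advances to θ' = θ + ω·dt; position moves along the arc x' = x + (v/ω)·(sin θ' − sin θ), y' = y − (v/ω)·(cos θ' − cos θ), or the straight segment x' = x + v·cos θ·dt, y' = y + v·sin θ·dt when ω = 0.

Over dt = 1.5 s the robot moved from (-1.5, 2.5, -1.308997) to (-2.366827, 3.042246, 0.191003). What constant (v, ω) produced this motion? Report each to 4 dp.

Δθ = 0.191003 − -1.308997 = 1.500000
ω = Δθ/dt = 1.500000/1.5 = 1.0000
R = Δx/(sin θ' − sin θ) = -0.7500
v = R·ω = -0.7500·1.0000 = -0.7500

v = -0.7500, ω = 1.0000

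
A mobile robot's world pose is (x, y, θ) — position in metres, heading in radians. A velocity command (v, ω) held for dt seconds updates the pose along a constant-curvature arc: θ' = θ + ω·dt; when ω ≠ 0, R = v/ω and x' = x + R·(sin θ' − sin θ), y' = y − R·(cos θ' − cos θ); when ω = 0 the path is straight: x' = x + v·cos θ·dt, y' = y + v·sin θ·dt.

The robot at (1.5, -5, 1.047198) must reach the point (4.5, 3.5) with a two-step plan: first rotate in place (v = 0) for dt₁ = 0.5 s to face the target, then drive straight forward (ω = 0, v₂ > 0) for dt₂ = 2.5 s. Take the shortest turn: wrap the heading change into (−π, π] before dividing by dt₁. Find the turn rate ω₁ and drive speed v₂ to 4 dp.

heading to target = atan2(3.5−-5, 4.5−1.5) = 1.2315
Δθ = wrap(1.2315 − 1.0472) = 0.1843; ω₁ = Δθ/dt₁ = 0.3686
distance = √((4.5−1.5)² + (3.5−-5)²) = 9.0139; v₂ = distance/dt₂ = 3.6056

ω₁ = 0.3686, v₂ = 3.6056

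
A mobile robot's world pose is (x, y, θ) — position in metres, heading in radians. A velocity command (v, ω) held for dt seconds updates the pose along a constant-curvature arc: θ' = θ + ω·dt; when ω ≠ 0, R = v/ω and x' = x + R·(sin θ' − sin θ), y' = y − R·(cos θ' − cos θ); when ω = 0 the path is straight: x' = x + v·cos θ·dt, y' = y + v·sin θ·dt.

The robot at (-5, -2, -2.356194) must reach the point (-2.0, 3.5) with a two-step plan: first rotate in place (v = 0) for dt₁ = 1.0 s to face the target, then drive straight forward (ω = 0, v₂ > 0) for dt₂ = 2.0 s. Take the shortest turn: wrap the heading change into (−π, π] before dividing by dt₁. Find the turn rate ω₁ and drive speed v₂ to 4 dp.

heading to target = atan2(3.5−-2, -2−-5) = 1.0714
Δθ = wrap(1.0714 − -2.3562) = -2.8555; ω₁ = Δθ/dt₁ = -2.8555
distance = √((-2−-5)² + (3.5−-2)²) = 6.2650; v₂ = distance/dt₂ = 3.1325

ω₁ = -2.8555, v₂ = 3.1325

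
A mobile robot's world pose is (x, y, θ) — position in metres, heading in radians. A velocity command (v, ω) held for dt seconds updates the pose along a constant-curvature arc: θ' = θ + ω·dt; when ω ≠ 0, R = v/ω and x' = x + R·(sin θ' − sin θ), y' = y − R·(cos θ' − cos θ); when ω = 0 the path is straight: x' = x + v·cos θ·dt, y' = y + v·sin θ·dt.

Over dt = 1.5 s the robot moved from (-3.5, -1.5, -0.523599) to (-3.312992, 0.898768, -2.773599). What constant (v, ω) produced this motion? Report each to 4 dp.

Δθ = -2.773599 − -0.523599 = -2.250000
ω = Δθ/dt = -2.250000/1.5 = -1.5000
R = −Δy/(cos θ' − cos θ) = 1.3333
v = R·ω = 1.3333·-1.5000 = -2.0000

v = -2.0000, ω = -1.5000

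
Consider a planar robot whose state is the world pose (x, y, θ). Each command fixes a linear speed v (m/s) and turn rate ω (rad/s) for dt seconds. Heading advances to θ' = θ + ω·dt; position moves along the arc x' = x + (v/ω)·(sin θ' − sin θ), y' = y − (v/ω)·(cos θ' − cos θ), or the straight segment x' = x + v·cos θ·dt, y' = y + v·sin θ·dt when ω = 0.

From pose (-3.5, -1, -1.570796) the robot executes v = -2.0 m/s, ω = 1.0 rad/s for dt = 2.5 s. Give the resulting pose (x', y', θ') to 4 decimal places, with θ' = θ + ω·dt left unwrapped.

θ' = -1.5708 + 1.0·2.5 = 0.9292
R = v/ω = -2.0/1.0 = -2.0000
x' = -3.5 + -2.0000·(sin 0.9292 − sin -1.5708) = -7.1023
y' = -1 − -2.0000·(cos 0.9292 − cos -1.5708) = 0.1969

(-7.1023, 0.1969, 0.9292)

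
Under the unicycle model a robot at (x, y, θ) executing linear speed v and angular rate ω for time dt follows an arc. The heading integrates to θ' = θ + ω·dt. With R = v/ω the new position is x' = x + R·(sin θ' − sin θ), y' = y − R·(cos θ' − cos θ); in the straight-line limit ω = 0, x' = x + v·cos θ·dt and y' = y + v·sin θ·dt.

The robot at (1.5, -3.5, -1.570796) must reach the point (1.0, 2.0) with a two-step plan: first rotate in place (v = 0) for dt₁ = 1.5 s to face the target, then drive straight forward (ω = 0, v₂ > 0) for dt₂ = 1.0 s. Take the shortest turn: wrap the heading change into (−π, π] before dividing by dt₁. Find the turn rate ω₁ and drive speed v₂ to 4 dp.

heading to target = atan2(2−-3.5, 1−1.5) = 1.6615
Δθ = wrap(1.6615 − -1.5708) = -3.0509; ω₁ = Δθ/dt₁ = -2.0340
distance = √((1−1.5)² + (2−-3.5)²) = 5.5227; v₂ = distance/dt₂ = 5.5227

ω₁ = -2.0340, v₂ = 5.5227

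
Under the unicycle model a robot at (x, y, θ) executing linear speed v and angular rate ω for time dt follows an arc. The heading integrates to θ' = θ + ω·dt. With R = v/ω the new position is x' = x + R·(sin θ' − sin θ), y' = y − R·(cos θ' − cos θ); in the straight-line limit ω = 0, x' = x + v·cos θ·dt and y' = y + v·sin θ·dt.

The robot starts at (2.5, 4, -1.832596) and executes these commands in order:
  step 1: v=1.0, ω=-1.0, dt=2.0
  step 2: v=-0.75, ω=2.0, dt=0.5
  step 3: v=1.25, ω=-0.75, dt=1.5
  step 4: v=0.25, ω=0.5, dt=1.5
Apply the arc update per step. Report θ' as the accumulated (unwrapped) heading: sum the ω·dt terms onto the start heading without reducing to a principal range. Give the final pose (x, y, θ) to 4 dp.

(-0.8023, 4.0221, -3.2076)

step 1: θ'=-3.8326 (R=-1.0000) → pose (0.8968, 3.4882, -3.8326)
step 2: θ'=-2.8326 (R=-0.3750) → pose (1.2498, 3.4200, -2.8326)
step 3: θ'=-3.9576 (R=-1.6667) → pose (-0.4711, 3.8658, -3.9576)
step 4: θ'=-3.2076 (R=0.5000) → pose (-0.8023, 4.0221, -3.2076)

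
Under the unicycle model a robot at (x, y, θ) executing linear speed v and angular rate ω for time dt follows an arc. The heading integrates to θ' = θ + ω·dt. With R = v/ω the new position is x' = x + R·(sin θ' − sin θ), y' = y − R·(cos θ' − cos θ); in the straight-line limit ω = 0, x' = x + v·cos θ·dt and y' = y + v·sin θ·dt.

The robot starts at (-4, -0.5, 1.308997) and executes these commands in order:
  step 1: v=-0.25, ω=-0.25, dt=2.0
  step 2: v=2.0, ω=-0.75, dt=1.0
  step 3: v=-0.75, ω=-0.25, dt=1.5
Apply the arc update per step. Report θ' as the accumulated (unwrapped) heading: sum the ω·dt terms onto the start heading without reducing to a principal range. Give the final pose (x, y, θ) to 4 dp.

step 1: θ'=0.8090 (R=1.0000) → pose (-4.2423, -0.9314, 0.8090)
step 2: θ'=0.0590 (R=-2.6667) → pose (-2.4700, -0.1100, 0.0590)
step 3: θ'=-0.3160 (R=3.0000) → pose (-3.5792, 0.0333, -0.3160)

(-3.5792, 0.0333, -0.3160)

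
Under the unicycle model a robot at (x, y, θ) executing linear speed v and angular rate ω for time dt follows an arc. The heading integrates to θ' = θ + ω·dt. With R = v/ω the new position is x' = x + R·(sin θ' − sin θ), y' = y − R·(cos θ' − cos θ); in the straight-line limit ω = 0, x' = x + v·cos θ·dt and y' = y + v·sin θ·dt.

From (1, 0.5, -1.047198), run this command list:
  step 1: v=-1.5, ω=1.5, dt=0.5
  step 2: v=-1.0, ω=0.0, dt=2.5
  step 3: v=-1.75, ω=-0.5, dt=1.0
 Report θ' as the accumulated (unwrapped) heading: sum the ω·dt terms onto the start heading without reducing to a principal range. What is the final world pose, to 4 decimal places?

(-3.4425, 2.5893, -0.7972)

step 1: θ'=-0.2972 (R=-1.0000) → pose (0.4268, 0.9562, -0.2972)
step 2: θ'=-0.2972 (straight) → pose (-1.9636, 1.6883, -0.2972)
step 3: θ'=-0.7972 (R=3.5000) → pose (-3.4425, 2.5893, -0.7972)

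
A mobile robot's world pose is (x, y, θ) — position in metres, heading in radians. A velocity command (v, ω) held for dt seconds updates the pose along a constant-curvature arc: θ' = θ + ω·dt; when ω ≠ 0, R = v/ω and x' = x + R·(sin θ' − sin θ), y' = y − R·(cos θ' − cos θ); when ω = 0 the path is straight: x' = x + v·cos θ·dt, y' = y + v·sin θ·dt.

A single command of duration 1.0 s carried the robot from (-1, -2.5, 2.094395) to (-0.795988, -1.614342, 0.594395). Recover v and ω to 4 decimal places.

Δθ = 0.594395 − 2.094395 = -1.500000
ω = Δθ/dt = -1.500000/1.0 = -1.5000
R = −Δy/(cos θ' − cos θ) = -0.6667
v = R·ω = -0.6667·-1.5000 = 1.0000

v = 1.0000, ω = -1.5000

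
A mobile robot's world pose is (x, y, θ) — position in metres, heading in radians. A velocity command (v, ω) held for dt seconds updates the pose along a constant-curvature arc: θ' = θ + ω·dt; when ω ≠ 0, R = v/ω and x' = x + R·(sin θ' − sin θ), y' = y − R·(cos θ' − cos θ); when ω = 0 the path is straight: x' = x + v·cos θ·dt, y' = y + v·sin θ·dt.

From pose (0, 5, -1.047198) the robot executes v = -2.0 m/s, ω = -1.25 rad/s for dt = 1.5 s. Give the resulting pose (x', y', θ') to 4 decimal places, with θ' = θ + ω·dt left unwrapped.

(1.0374, 7.3616, -2.9222)

θ' = -1.0472 + -1.25·1.5 = -2.9222
R = v/ω = -2.0/-1.25 = 1.6000
x' = 0 + 1.6000·(sin -2.9222 − sin -1.0472) = 1.0374
y' = 5 − 1.6000·(cos -2.9222 − cos -1.0472) = 7.3616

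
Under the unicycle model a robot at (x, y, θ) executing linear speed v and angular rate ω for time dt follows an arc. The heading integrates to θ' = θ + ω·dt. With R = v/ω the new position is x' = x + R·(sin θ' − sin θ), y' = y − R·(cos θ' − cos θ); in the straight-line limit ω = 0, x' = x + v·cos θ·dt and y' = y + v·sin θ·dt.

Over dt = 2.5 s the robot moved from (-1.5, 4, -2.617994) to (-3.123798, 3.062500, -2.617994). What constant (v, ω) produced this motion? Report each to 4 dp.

v = 0.7500, ω = 0.0000

Δθ = -2.617994 − -2.617994 = 0.000000
ω = Δθ/dt = 0.000000/2.5 = 0.0000
ω = 0 → v = (Δx·cos θ + Δy·sin θ)/dt = 0.7500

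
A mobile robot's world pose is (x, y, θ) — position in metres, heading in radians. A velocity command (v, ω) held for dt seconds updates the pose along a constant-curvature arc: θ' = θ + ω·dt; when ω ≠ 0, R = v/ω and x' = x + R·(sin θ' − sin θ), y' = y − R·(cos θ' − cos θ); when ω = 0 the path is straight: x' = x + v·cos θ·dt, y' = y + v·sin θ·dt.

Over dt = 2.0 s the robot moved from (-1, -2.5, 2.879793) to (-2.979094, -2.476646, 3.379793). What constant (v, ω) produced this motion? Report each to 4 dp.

v = 1.0000, ω = 0.2500

Δθ = 3.379793 − 2.879793 = 0.500000
ω = Δθ/dt = 0.500000/2.0 = 0.2500
R = Δx/(sin θ' − sin θ) = 4.0000
v = R·ω = 4.0000·0.2500 = 1.0000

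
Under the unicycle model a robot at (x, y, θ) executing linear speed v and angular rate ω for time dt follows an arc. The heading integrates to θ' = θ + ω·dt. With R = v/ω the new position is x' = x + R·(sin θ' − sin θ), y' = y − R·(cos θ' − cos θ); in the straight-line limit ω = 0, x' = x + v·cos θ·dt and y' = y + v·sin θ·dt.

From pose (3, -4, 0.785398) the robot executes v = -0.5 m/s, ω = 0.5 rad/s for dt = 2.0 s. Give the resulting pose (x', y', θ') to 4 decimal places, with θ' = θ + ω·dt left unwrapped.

(2.7300, -4.9201, 1.7854)

θ' = 0.7854 + 0.5·2.0 = 1.7854
R = v/ω = -0.5/0.5 = -1.0000
x' = 3 + -1.0000·(sin 1.7854 − sin 0.7854) = 2.7300
y' = -4 − -1.0000·(cos 1.7854 − cos 0.7854) = -4.9201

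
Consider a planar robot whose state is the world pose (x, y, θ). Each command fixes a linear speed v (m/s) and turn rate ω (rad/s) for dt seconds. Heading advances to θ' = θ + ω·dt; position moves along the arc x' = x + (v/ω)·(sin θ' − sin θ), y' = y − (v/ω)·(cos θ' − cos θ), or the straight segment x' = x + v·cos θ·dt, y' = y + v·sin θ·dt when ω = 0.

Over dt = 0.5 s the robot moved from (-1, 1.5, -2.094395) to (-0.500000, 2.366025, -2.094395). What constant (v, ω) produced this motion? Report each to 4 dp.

Δθ = -2.094395 − -2.094395 = 0.000000
ω = Δθ/dt = 0.000000/0.5 = 0.0000
ω = 0 → v = (Δx·cos θ + Δy·sin θ)/dt = -2.0000

v = -2.0000, ω = 0.0000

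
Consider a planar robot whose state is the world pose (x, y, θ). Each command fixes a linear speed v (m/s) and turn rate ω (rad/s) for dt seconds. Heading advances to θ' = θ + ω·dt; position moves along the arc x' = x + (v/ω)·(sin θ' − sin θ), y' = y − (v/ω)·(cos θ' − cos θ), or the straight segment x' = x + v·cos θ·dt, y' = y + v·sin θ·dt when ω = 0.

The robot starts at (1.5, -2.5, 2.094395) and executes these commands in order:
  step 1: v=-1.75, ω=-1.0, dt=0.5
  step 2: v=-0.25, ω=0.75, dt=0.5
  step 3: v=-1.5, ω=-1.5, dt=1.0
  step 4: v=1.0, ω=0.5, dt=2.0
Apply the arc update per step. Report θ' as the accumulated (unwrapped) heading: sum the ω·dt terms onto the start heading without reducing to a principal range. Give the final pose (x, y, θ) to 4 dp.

(2.3758, -3.1540, 1.4694)

step 1: θ'=1.5944 (R=1.7500) → pose (1.7340, -3.3337, 1.5944)
step 2: θ'=1.9694 (R=-0.3333) → pose (1.7600, -3.4552, 1.9694)
step 3: θ'=0.4694 (R=1.0000) → pose (1.2907, -4.7352, 0.4694)
step 4: θ'=1.4694 (R=2.0000) → pose (2.3758, -3.1540, 1.4694)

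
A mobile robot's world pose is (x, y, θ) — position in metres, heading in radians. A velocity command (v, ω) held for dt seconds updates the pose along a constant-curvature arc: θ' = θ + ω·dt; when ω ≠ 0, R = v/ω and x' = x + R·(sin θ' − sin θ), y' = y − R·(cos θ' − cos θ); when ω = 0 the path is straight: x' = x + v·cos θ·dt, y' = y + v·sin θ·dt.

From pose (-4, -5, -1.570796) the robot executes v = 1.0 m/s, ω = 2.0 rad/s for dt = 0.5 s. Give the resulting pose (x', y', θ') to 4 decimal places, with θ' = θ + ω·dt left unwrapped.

θ' = -1.5708 + 2.0·0.5 = -0.5708
R = v/ω = 1.0/2.0 = 0.5000
x' = -4 + 0.5000·(sin -0.5708 − sin -1.5708) = -3.7702
y' = -5 − 0.5000·(cos -0.5708 − cos -1.5708) = -5.4207

(-3.7702, -5.4207, -0.5708)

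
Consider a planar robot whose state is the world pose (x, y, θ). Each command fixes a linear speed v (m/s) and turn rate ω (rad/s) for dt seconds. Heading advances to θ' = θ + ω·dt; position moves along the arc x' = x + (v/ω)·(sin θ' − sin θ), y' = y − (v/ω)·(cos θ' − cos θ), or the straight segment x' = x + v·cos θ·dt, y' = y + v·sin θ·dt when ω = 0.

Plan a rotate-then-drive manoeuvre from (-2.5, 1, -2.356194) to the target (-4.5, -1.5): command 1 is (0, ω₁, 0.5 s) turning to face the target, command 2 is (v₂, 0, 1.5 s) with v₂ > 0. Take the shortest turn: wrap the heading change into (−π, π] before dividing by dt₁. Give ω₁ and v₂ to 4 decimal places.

ω₁ = 0.2213, v₂ = 2.1344

heading to target = atan2(-1.5−1, -4.5−-2.5) = -2.2455
Δθ = wrap(-2.2455 − -2.3562) = 0.1107; ω₁ = Δθ/dt₁ = 0.2213
distance = √((-4.5−-2.5)² + (-1.5−1)²) = 3.2016; v₂ = distance/dt₂ = 2.1344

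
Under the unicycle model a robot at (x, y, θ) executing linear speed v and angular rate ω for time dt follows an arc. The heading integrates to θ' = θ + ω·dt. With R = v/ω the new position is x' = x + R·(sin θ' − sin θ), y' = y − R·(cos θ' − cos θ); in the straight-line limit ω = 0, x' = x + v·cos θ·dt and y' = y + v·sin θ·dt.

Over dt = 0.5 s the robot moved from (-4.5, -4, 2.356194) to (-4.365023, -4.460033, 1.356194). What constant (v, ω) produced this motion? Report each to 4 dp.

v = -1.0000, ω = -2.0000

Δθ = 1.356194 − 2.356194 = -1.000000
ω = Δθ/dt = -1.000000/0.5 = -2.0000
R = −Δy/(cos θ' − cos θ) = 0.5000
v = R·ω = 0.5000·-2.0000 = -1.0000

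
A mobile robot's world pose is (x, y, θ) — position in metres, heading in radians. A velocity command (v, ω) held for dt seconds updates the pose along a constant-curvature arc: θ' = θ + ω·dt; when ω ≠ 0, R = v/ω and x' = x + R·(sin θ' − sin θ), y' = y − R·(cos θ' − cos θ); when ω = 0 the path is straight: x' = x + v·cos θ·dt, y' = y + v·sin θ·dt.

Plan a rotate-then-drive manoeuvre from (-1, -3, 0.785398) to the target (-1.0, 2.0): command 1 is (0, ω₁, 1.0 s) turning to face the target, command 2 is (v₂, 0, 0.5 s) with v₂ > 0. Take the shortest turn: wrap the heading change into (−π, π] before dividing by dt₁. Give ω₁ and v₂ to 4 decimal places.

heading to target = atan2(2−-3, -1−-1) = 1.5708
Δθ = wrap(1.5708 − 0.7854) = 0.7854; ω₁ = Δθ/dt₁ = 0.7854
distance = √((-1−-1)² + (2−-3)²) = 5.0000; v₂ = distance/dt₂ = 10.0000

ω₁ = 0.7854, v₂ = 10.0000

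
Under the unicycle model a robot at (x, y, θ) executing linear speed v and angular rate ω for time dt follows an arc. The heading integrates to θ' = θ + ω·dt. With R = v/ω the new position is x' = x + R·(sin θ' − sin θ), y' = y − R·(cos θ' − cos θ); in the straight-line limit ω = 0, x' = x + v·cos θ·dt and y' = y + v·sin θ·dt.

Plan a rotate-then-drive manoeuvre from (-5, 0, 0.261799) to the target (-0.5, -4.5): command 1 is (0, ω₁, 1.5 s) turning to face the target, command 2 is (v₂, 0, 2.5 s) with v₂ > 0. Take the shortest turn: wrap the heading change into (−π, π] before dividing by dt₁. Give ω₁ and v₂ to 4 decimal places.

ω₁ = -0.6981, v₂ = 2.5456

heading to target = atan2(-4.5−0, -0.5−-5) = -0.7854
Δθ = wrap(-0.7854 − 0.2618) = -1.0472; ω₁ = Δθ/dt₁ = -0.6981
distance = √((-0.5−-5)² + (-4.5−0)²) = 6.3640; v₂ = distance/dt₂ = 2.5456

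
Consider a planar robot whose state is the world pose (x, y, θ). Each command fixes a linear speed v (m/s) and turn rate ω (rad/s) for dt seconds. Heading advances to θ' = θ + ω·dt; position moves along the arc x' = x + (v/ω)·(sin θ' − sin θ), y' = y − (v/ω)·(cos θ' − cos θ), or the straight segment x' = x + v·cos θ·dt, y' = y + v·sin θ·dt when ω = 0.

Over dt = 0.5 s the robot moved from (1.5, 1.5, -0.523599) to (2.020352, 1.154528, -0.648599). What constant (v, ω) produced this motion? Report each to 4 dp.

v = 1.2500, ω = -0.2500

Δθ = -0.648599 − -0.523599 = -0.125000
ω = Δθ/dt = -0.125000/0.5 = -0.2500
R = Δx/(sin θ' − sin θ) = -5.0000
v = R·ω = -5.0000·-0.2500 = 1.2500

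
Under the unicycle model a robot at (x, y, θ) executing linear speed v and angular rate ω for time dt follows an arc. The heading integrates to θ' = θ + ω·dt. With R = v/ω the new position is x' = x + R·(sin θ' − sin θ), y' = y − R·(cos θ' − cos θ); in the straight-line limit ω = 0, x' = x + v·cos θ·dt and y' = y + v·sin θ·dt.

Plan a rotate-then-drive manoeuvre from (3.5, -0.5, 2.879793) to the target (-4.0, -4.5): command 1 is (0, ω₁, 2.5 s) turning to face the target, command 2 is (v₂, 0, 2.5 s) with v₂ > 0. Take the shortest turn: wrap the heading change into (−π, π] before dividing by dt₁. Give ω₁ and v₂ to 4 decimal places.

heading to target = atan2(-4.5−-0.5, -4−3.5) = -2.6516
Δθ = wrap(-2.6516 − 2.8798) = 0.7518; ω₁ = Δθ/dt₁ = 0.3007
distance = √((-4−3.5)² + (-4.5−-0.5)²) = 8.5000; v₂ = distance/dt₂ = 3.4000

ω₁ = 0.3007, v₂ = 3.4000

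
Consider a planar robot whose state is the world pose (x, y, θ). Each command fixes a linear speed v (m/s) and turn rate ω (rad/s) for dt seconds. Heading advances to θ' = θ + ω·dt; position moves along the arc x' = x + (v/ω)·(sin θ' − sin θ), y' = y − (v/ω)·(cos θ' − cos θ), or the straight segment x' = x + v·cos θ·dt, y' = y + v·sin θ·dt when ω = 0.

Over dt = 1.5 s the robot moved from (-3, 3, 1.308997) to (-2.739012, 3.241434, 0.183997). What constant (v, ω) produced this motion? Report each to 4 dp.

v = 0.2500, ω = -0.7500

Δθ = 0.183997 − 1.308997 = -1.125000
ω = Δθ/dt = -1.125000/1.5 = -0.7500
R = Δx/(sin θ' − sin θ) = -0.3333
v = R·ω = -0.3333·-0.7500 = 0.2500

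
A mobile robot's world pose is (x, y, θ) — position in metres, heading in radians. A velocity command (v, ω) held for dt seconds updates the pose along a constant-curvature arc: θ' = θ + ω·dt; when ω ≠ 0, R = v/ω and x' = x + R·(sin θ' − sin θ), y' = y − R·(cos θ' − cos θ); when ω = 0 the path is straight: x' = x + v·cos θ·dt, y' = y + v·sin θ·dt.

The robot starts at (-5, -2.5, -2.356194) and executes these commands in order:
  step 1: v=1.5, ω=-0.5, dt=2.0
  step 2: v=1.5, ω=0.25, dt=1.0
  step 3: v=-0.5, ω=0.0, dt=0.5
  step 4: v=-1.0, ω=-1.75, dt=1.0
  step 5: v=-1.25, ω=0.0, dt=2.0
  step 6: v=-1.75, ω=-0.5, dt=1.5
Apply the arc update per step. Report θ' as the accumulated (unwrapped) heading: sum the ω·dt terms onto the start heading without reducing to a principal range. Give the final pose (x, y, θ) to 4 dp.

step 1: θ'=-3.3562 (R=-3.0000) → pose (-7.7602, -3.3099, -3.3562)
step 2: θ'=-3.1062 (R=6.0000) → pose (-9.2503, -3.1760, -3.1062)
step 3: θ'=-3.1062 (straight) → pose (-9.0004, -3.1671, -3.1062)
step 4: θ'=-4.8562 (R=0.5714) → pose (-8.4147, -3.8201, -4.8562)
step 5: θ'=-4.8562 (straight) → pose (-8.7730, -6.2943, -4.8562)
step 6: θ'=-5.6062 (R=3.5000) → pose (-10.0443, -8.5208, -5.6062)

(-10.0443, -8.5208, -5.6062)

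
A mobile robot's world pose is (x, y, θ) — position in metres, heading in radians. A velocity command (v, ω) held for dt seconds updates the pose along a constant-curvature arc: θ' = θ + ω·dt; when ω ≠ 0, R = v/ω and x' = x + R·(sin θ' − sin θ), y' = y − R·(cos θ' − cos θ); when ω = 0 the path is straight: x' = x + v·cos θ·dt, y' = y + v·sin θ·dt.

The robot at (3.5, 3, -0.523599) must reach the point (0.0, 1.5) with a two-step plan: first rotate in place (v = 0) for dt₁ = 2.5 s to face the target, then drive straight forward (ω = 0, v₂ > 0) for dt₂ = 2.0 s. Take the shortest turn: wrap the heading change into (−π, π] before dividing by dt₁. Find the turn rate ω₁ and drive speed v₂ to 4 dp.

ω₁ = -0.8852, v₂ = 1.9039

heading to target = atan2(1.5−3, 0−3.5) = -2.7367
Δθ = wrap(-2.7367 − -0.5236) = -2.2131; ω₁ = Δθ/dt₁ = -0.8852
distance = √((0−3.5)² + (1.5−3)²) = 3.8079; v₂ = distance/dt₂ = 1.9039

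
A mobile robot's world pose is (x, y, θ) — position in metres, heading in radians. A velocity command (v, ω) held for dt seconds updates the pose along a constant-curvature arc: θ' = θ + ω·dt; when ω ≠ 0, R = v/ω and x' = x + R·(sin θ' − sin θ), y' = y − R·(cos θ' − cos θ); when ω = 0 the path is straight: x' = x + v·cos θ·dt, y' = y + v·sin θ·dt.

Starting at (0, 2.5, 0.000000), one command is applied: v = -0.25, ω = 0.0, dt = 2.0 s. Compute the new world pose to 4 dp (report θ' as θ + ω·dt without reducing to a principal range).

(-0.5000, 2.5000, 0.0000)

θ' = 0.0000 + 0.0·2.0 = 0.0000
ω = 0 → straight: x' = 0 + -0.25·cos(0.0000)·2.0 = -0.5000
y' = 2.5 + -0.25·sin(0.0000)·2.0 = 2.5000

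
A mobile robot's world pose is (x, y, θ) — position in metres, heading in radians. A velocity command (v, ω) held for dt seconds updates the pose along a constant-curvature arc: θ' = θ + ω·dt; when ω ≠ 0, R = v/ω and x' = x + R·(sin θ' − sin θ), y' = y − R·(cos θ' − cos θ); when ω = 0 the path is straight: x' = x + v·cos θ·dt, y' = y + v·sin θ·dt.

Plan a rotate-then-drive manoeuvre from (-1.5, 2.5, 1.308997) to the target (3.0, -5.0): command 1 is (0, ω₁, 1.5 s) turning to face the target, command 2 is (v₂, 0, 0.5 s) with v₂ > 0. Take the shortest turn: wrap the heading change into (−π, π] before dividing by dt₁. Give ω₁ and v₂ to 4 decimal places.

ω₁ = -1.5596, v₂ = 17.4929

heading to target = atan2(-5−2.5, 3−-1.5) = -1.0304
Δθ = wrap(-1.0304 − 1.3090) = -2.3394; ω₁ = Δθ/dt₁ = -1.5596
distance = √((3−-1.5)² + (-5−2.5)²) = 8.7464; v₂ = distance/dt₂ = 17.4929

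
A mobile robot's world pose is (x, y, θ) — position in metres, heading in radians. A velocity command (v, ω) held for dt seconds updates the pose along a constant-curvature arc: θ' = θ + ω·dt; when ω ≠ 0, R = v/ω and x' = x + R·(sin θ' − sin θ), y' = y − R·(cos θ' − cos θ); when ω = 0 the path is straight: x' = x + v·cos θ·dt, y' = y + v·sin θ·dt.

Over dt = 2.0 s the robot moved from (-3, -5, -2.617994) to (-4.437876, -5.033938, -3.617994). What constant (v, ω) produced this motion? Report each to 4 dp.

Δθ = -3.617994 − -2.617994 = -1.000000
ω = Δθ/dt = -1.000000/2.0 = -0.5000
R = Δx/(sin θ' − sin θ) = -1.5000
v = R·ω = -1.5000·-0.5000 = 0.7500

v = 0.7500, ω = -0.5000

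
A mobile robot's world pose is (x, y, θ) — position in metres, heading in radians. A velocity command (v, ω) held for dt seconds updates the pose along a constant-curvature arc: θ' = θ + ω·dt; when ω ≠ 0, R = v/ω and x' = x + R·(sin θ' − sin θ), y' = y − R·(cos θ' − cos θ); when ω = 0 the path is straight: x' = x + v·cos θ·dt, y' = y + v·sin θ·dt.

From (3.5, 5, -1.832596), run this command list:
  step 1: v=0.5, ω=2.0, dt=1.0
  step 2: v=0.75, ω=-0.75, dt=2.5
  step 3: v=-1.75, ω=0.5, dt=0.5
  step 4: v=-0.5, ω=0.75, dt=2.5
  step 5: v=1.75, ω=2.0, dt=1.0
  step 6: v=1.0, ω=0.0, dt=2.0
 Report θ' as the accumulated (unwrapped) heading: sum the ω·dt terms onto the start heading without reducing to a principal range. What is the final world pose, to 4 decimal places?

(2.7450, 7.7535, 2.4174)

step 1: θ'=0.1674 (R=0.2500) → pose (3.7831, 4.6888, 0.1674)
step 2: θ'=-1.7076 (R=-1.0000) → pose (4.9404, 3.5664, -1.7076)
step 3: θ'=-1.4576 (R=-3.5000) → pose (4.9507, 4.4391, -1.4576)
step 4: θ'=0.4174 (R=-0.6667) → pose (4.0181, 4.9732, 0.4174)
step 5: θ'=2.4174 (R=0.8750) → pose (4.2431, 6.4285, 2.4174)
step 6: θ'=2.4174 (straight) → pose (2.7450, 7.7535, 2.4174)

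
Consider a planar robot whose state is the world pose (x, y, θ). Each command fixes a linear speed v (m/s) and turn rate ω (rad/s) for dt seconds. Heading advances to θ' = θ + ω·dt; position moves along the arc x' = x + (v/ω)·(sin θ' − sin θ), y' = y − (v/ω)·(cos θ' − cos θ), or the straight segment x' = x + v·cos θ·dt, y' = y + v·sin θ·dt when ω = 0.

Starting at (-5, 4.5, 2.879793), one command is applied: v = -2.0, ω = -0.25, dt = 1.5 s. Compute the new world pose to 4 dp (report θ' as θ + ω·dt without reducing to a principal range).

θ' = 2.8798 + -0.25·1.5 = 2.5048
R = v/ω = -2.0/-0.25 = 8.0000
x' = -5 + 8.0000·(sin 2.5048 − sin 2.8798) = -2.3136
y' = 4.5 − 8.0000·(cos 2.5048 − cos 2.8798) = 3.2046

(-2.3136, 3.2046, 2.5048)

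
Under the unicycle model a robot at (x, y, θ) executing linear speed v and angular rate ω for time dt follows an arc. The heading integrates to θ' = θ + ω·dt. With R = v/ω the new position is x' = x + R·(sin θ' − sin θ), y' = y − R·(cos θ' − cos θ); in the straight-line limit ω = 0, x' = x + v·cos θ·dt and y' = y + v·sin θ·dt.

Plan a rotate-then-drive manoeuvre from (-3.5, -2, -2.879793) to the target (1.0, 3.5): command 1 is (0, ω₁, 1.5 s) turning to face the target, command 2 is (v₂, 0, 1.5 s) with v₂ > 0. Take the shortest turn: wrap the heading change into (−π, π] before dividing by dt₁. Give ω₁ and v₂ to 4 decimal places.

ω₁ = -1.6789, v₂ = 4.7376

heading to target = atan2(3.5−-2, 1−-3.5) = 0.8851
Δθ = wrap(0.8851 − -2.8798) = -2.5183; ω₁ = Δθ/dt₁ = -1.6789
distance = √((1−-3.5)² + (3.5−-2)²) = 7.1063; v₂ = distance/dt₂ = 4.7376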